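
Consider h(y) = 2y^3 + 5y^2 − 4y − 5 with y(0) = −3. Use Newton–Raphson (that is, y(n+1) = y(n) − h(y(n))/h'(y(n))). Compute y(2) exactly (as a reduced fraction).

−25253/8730

h'(y) = 6y^2 + 10y − 4.
h(−3) = −2, h'(−3) = 20, so y(1) = (−3) − (−2)/20 = −29/10.
h(−29/10) = −16/125, h'(−29/10) = 873/50, so y(2) = (−29/10) − (−16/125)/(873/50) = −25253/8730.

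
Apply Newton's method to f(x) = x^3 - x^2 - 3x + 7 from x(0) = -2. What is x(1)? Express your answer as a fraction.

f'(x) = 3x^2 - 2x - 3.
f(-2) = 1, f'(-2) = 13, so x(1) = (-2) - 1/13 = -27/13.

-27/13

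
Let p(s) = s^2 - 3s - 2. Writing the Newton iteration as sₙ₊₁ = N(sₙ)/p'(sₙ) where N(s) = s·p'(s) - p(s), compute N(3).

11

p'(s) = 2s - 3.
N(s) = s·p'(s) - p(s) = s·(2s - 3) - (s^2 - 3s - 2) = s^2 + 2.
N(3) = 11.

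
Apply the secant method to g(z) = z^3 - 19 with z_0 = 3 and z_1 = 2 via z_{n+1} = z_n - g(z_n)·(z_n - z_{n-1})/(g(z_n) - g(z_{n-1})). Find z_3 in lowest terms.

g(3) = 8, g(2) = -11. z_2 = 2 - (-11)·(2 - 3)/((-11) - 8) = 49/19.
g(2) = -11, g(49/19) = -12672/6859. z_3 = (49/19) - (-12672/6859)·((49/19) - 2)/((-12672/6859) - (-11)) = 15385/5707.

15385/5707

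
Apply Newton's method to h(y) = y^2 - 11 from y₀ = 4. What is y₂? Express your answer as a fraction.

1433/432

h'(y) = 2y.
h(4) = 5, h'(4) = 8, so y₁ = 4 - 5/8 = 27/8.
h(27/8) = 25/64, h'(27/8) = 27/4, so y₂ = (27/8) - (25/64)/(27/4) = 1433/432.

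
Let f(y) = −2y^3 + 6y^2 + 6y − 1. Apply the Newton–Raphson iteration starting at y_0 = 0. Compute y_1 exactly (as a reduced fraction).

1/6

f'(y) = −6y^2 + 12y + 6.
f(0) = −1, f'(0) = 6, so y_1 = 0 − (−1)/6 = 1/6.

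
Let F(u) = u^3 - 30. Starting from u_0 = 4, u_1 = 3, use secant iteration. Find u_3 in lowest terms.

39340/12657

F(4) = 34, F(3) = -3. u_2 = 3 - (-3)·(3 - 4)/((-3) - 34) = 114/37.
F(3) = -3, F(114/37) = -38046/50653. u_3 = (114/37) - (-38046/50653)·((114/37) - 3)/((-38046/50653) - (-3)) = 39340/12657.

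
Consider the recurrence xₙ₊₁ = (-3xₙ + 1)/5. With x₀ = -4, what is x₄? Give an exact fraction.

-256/625

x₁ = (-3·(-4) + 1)/5 = 13/5.
x₂ = (-3·(13/5) + 1)/5 = -34/25.
x₃ = (-3·(-34/25) + 1)/5 = 127/125.
x₄ = (-3·(127/125) + 1)/5 = -256/625.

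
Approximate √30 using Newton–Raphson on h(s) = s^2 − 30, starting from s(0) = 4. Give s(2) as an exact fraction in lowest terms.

1009/184

h'(s) = 2s.
h(4) = −14, h'(4) = 8, so s(1) = 4 − (−14)/8 = 23/4.
h(23/4) = 49/16, h'(23/4) = 23/2, so s(2) = (23/4) − (49/16)/(23/2) = 1009/184.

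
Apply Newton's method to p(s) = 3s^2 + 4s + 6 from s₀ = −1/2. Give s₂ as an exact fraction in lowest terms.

p'(s) = 6s + 4.
p(−1/2) = 19/4, p'(−1/2) = 1, so s₁ = (−1/2) − (19/4)/1 = −21/4.
p(−21/4) = 1083/16, p'(−21/4) = −55/2, so s₂ = (−21/4) − (1083/16)/(−55/2) = −1227/440.

−1227/440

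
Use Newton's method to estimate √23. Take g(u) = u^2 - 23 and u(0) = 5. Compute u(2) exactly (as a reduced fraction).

g'(u) = 2u.
g(5) = 2, g'(5) = 10, so u(1) = 5 - 2/10 = 24/5.
g(24/5) = 1/25, g'(24/5) = 48/5, so u(2) = (24/5) - (1/25)/(48/5) = 1151/240.

1151/240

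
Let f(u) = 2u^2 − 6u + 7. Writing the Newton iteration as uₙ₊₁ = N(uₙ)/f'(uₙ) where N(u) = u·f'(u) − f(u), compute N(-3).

f'(u) = 4u − 6.
N(u) = u·f'(u) − f(u) = u·(4u − 6) − (2u^2 − 6u + 7) = 2u^2 − 7.
N(-3) = 11.

11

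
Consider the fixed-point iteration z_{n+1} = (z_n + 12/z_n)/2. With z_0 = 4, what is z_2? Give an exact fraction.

97/28

z_1 = (4 + 12/4)/2 = 7/2.
z_2 = (7/2 + 12/(7/2))/2 = 97/28.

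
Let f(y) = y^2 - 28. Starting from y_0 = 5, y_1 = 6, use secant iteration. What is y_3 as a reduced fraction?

f(5) = -3, f(6) = 8. y_2 = 6 - 8·(6 - 5)/(8 - (-3)) = 58/11.
f(6) = 8, f(58/11) = -24/121. y_3 = (58/11) - (-24/121)·((58/11) - 6)/((-24/121) - 8) = 164/31.

164/31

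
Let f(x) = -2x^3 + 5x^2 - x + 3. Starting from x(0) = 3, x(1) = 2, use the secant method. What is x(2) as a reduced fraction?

f(3) = -9, f(2) = 5. x(2) = 2 - 5·(2 - 3)/(5 - (-9)) = 33/14.

33/14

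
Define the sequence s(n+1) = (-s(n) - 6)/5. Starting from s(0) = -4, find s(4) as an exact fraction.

-628/625

s(1) = (-(-4) - 6)/5 = -2/5.
s(2) = (-(-2/5) - 6)/5 = -28/25.
s(3) = (-(-28/25) - 6)/5 = -122/125.
s(4) = (-(-122/125) - 6)/5 = -628/625.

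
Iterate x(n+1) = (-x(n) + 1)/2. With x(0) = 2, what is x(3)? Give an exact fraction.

x(1) = (-2 + 1)/2 = -1/2.
x(2) = (-(-1/2) + 1)/2 = 3/4.
x(3) = (-(3/4) + 1)/2 = 1/8.

1/8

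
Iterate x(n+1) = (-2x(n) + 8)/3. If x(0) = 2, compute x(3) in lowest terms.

40/27

x(1) = (-2·2 + 8)/3 = 4/3.
x(2) = (-2·(4/3) + 8)/3 = 16/9.
x(3) = (-2·(16/9) + 8)/3 = 40/27.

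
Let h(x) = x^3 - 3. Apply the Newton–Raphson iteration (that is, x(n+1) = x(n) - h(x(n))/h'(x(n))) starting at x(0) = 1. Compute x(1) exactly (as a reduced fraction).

h'(x) = 3x^2.
h(1) = -2, h'(1) = 3, so x(1) = 1 - (-2)/3 = 5/3.

5/3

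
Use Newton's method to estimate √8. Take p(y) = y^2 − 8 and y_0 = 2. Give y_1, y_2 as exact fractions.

p'(y) = 2y.
p(2) = −4, p'(2) = 4, so y_1 = 2 − (−4)/4 = 3.
p(3) = 1, p'(3) = 6, so y_2 = 3 − 1/6 = 17/6.

y_1 = 3, y_2 = 17/6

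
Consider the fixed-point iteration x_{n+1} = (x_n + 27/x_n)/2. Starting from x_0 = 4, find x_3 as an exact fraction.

25575217/4921952

x_1 = (4 + 27/4)/2 = 43/8.
x_2 = (43/8 + 27/(43/8))/2 = 3577/688.
x_3 = (3577/688 + 27/(3577/688))/2 = 25575217/4921952.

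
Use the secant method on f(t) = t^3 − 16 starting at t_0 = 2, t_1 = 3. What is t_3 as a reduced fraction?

19990/7987

f(2) = −8, f(3) = 11. t_2 = 3 − 11·(3 − 2)/(11 − (−8)) = 46/19.
f(3) = 11, f(46/19) = −12408/6859. t_3 = (46/19) − (−12408/6859)·((46/19) − 3)/((−12408/6859) − 11) = 19990/7987.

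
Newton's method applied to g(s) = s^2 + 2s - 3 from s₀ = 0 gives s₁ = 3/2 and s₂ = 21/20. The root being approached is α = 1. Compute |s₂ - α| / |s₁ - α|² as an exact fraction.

1/5

s₁ - α = 3/2 - 1 = 1/2, so |s₁ - α| = 1/2.
s₂ - α = 21/20 - 1 = 1/20, so |s₂ - α| = 1/20.
|s₁ - α|² = 1/4.
Ratio = (1/20) / (1/4) = 1/5.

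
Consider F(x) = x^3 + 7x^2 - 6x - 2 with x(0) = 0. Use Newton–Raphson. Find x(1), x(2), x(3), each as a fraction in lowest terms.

x(1) = -1/3, x(2) = -73/279, x(3) = -689153/2667519

F'(x) = 3x^2 + 14x - 6.
F(0) = -2, F'(0) = -6, so x(1) = 0 - (-2)/(-6) = -1/3.
F(-1/3) = 20/27, F'(-1/3) = -31/3, so x(2) = (-1/3) - (20/27)/(-31/3) = -73/279.
F(-73/279) = 677600/21717639, F'(-73/279) = -245399/25947, so x(3) = (-73/279) - (677600/21717639)/(-245399/25947) = -689153/2667519.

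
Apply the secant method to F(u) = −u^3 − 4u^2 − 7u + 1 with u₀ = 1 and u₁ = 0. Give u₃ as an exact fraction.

144/1057

F(1) = −11, F(0) = 1. u₂ = 0 − 1·(0 − 1)/(1 − (−11)) = 1/12.
F(0) = 1, F(1/12) = 671/1728. u₃ = (1/12) − (671/1728)·((1/12) − 0)/((671/1728) − 1) = 144/1057.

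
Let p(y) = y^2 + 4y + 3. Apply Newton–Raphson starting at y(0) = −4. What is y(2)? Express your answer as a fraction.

p'(y) = 2y + 4.
p(−4) = 3, p'(−4) = −4, so y(1) = (−4) − 3/(−4) = −13/4.
p(−13/4) = 9/16, p'(−13/4) = −5/2, so y(2) = (−13/4) − (9/16)/(−5/2) = −121/40.

−121/40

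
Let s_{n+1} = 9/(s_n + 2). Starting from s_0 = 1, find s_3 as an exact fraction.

45/19

s_1 = 9/(1 + 2) = 3.
s_2 = 9/(3 + 2) = 9/5.
s_3 = 9/(9/5 + 2) = 45/19.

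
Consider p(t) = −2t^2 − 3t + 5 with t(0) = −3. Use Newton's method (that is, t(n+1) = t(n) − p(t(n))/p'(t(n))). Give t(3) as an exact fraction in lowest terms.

p'(t) = −4t − 3.
p(−3) = −4, p'(−3) = 9, so t(1) = (−3) − (−4)/9 = −23/9.
p(−23/9) = −32/81, p'(−23/9) = 65/9, so t(2) = (−23/9) − (−32/81)/(65/9) = −1463/585.
p(−1463/585) = −2048/342225, p'(−1463/585) = 4097/585, so t(3) = (−1463/585) − (−2048/342225)/(4097/585) = −5991863/2396745.

−5991863/2396745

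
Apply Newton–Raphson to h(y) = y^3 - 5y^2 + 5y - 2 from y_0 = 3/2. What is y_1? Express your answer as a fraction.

10/13

h'(y) = 3y^2 - 10y + 5.
h(3/2) = -19/8, h'(3/2) = -13/4, so y_1 = (3/2) - (-19/8)/(-13/4) = 10/13.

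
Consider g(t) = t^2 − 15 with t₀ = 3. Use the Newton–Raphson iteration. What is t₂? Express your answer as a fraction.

31/8

g'(t) = 2t.
g(3) = −6, g'(3) = 6, so t₁ = 3 − (−6)/6 = 4.
g(4) = 1, g'(4) = 8, so t₂ = 4 − 1/8 = 31/8.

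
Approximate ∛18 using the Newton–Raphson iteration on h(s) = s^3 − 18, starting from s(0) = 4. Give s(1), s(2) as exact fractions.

h'(s) = 3s^2.
h(4) = 46, h'(4) = 48, so s(1) = 4 − 46/48 = 73/24.
h(73/24) = 140185/13824, h'(73/24) = 5329/192, so s(2) = (73/24) − (140185/13824)/(5329/192) = 513433/191844.

s(1) = 73/24, s(2) = 513433/191844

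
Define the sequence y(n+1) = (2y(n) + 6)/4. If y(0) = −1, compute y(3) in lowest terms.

y(1) = (2·(−1) + 6)/4 = 1.
y(2) = (2·1 + 6)/4 = 2.
y(3) = (2·2 + 6)/4 = 5/2.

5/2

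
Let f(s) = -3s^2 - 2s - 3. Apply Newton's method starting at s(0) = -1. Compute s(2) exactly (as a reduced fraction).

-3/2

f'(s) = -6s - 2.
f(-1) = -4, f'(-1) = 4, so s(1) = (-1) - (-4)/4 = 0.
f(0) = -3, f'(0) = -2, so s(2) = 0 - (-3)/(-2) = -3/2.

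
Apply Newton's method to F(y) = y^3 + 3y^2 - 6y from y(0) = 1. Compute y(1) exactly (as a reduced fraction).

5/3

F'(y) = 3y^2 + 6y - 6.
F(1) = -2, F'(1) = 3, so y(1) = 1 - (-2)/3 = 5/3.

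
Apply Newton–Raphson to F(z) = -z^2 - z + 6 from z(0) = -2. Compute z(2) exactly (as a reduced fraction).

F'(z) = -2z - 1.
F(-2) = 4, F'(-2) = 3, so z(1) = (-2) - 4/3 = -10/3.
F(-10/3) = -16/9, F'(-10/3) = 17/3, so z(2) = (-10/3) - (-16/9)/(17/3) = -154/51.

-154/51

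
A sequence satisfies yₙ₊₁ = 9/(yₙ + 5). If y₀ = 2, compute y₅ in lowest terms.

16299/11602

y₁ = 9/(2 + 5) = 9/7.
y₂ = 9/(9/7 + 5) = 63/44.
y₃ = 9/(63/44 + 5) = 396/283.
y₄ = 9/(396/283 + 5) = 2547/1811.
y₅ = 9/(2547/1811 + 5) = 16299/11602.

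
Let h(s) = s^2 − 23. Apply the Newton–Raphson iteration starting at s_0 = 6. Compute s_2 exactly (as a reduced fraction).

6793/1416

h'(s) = 2s.
h(6) = 13, h'(6) = 12, so s_1 = 6 − 13/12 = 59/12.
h(59/12) = 169/144, h'(59/12) = 59/6, so s_2 = (59/12) − (169/144)/(59/6) = 6793/1416.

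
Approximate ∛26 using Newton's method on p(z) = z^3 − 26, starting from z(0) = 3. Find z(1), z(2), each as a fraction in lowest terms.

z(1) = 80/27, z(2) = 767879/259200

p'(z) = 3z^2.
p(3) = 1, p'(3) = 27, so z(1) = 3 − 1/27 = 80/27.
p(80/27) = 242/19683, p'(80/27) = 6400/243, so z(2) = (80/27) − (242/19683)/(6400/243) = 767879/259200.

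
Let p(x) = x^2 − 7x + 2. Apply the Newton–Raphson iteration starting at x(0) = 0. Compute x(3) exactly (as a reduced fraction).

p'(x) = 2x − 7.
p(0) = 2, p'(0) = −7, so x(1) = 0 − 2/(−7) = 2/7.
p(2/7) = 4/49, p'(2/7) = −45/7, so x(2) = (2/7) − (4/49)/(−45/7) = 94/315.
p(94/315) = 16/99225, p'(94/315) = −2017/315, so x(3) = (94/315) − (16/99225)/(−2017/315) = 189614/635355.

189614/635355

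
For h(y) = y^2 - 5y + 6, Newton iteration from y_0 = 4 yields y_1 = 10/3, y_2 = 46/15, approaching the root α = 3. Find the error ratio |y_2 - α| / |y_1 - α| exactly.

y_1 - α = 10/3 - 3 = 1/3, so |y_1 - α| = 1/3.
y_2 - α = 46/15 - 3 = 1/15, so |y_2 - α| = 1/15.
Ratio = (1/15) / (1/3) = 1/5.

1/5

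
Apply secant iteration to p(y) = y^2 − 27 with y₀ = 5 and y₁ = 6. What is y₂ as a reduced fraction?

57/11

p(5) = −2, p(6) = 9. y₂ = 6 − 9·(6 − 5)/(9 − (−2)) = 57/11.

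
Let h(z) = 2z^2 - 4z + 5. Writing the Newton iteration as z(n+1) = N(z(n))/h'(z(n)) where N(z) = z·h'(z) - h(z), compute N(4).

h'(z) = 4z - 4.
N(z) = z·h'(z) - h(z) = z·(4z - 4) - (2z^2 - 4z + 5) = 2z^2 - 5.
N(4) = 27.

27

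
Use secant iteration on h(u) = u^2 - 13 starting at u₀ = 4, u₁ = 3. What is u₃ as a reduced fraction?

h(4) = 3, h(3) = -4. u₂ = 3 - (-4)·(3 - 4)/((-4) - 3) = 25/7.
h(3) = -4, h(25/7) = -12/49. u₃ = (25/7) - (-12/49)·((25/7) - 3)/((-12/49) - (-4)) = 83/23.

83/23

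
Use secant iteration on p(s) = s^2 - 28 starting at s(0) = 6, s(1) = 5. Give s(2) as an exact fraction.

p(6) = 8, p(5) = -3. s(2) = 5 - (-3)·(5 - 6)/((-3) - 8) = 58/11.

58/11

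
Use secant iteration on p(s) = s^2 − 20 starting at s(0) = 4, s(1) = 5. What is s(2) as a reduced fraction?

40/9

p(4) = −4, p(5) = 5. s(2) = 5 − 5·(5 − 4)/(5 − (−4)) = 40/9.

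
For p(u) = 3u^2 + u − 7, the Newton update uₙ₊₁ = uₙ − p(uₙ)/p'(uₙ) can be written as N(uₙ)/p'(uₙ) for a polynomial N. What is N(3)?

34

p'(u) = 6u + 1.
N(u) = u·p'(u) − p(u) = u·(6u + 1) − (3u^2 + u − 7) = 3u^2 + 7.
N(3) = 34.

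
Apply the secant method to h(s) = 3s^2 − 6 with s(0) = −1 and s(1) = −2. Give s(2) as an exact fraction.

−4/3

h(−1) = −3, h(−2) = 6. s(2) = (−2) − 6·((−2) − (−1))/(6 − (−3)) = −4/3.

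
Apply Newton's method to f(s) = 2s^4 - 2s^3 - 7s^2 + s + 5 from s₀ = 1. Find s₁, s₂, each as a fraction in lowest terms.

s₁ = 10/11, s₂ = 141905/156299

f'(s) = 8s^3 - 6s^2 - 14s + 1.
f(1) = -1, f'(1) = -11, so s₁ = 1 - (-1)/(-11) = 10/11.
f(10/11) = -185/14641, f'(10/11) = -14209/1331, so s₂ = (10/11) - (-185/14641)/(-14209/1331) = 141905/156299.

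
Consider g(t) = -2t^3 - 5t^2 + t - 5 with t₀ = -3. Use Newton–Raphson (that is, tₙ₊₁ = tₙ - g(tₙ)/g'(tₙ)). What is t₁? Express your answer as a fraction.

-68/23

g'(t) = -6t^2 - 10t + 1.
g(-3) = 1, g'(-3) = -23, so t₁ = (-3) - 1/(-23) = -68/23.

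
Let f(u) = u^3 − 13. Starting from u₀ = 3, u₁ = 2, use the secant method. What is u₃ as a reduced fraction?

11659/4927

f(3) = 14, f(2) = −5. u₂ = 2 − (−5)·(2 − 3)/((−5) − 14) = 43/19.
f(2) = −5, f(43/19) = −9660/6859. u₃ = (43/19) − (−9660/6859)·((43/19) − 2)/((−9660/6859) − (−5)) = 11659/4927.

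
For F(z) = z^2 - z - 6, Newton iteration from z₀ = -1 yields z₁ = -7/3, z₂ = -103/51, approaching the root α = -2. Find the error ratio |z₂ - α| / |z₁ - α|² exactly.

z₁ - α = -7/3 - (-2) = -7/3 + 2 = -1/3, so |z₁ - α| = 1/3.
z₂ - α = -103/51 - (-2) = -103/51 + 2 = -1/51, so |z₂ - α| = 1/51.
|z₁ - α|² = 1/9.
Ratio = (1/51) / (1/9) = 3/17.

3/17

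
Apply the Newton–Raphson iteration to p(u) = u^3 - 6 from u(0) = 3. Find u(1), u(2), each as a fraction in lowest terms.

u(1) = 20/9, u(2) = 10187/5400

p'(u) = 3u^2.
p(3) = 21, p'(3) = 27, so u(1) = 3 - 21/27 = 20/9.
p(20/9) = 3626/729, p'(20/9) = 400/27, so u(2) = (20/9) - (3626/729)/(400/27) = 10187/5400.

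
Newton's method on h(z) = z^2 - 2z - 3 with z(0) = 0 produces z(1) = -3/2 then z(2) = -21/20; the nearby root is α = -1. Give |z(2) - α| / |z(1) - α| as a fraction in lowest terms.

z(1) - α = -3/2 - (-1) = -3/2 + 1 = -1/2, so |z(1) - α| = 1/2.
z(2) - α = -21/20 - (-1) = -21/20 + 1 = -1/20, so |z(2) - α| = 1/20.
Ratio = (1/20) / (1/2) = 1/10.

1/10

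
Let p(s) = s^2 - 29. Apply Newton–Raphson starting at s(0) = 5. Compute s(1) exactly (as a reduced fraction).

p'(s) = 2s.
p(5) = -4, p'(5) = 10, so s(1) = 5 - (-4)/10 = 27/5.

27/5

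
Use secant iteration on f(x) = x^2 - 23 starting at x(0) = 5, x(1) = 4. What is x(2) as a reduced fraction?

f(5) = 2, f(4) = -7. x(2) = 4 - (-7)·(4 - 5)/((-7) - 2) = 43/9.

43/9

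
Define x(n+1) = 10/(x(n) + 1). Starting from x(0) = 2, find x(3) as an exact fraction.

x(1) = 10/(2 + 1) = 10/3.
x(2) = 10/(10/3 + 1) = 30/13.
x(3) = 10/(30/13 + 1) = 130/43.

130/43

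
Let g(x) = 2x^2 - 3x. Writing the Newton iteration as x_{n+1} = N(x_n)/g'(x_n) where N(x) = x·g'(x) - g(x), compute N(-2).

8

g'(x) = 4x - 3.
N(x) = x·g'(x) - g(x) = x·(4x - 3) - (2x^2 - 3x) = 2x^2.
N(-2) = 8.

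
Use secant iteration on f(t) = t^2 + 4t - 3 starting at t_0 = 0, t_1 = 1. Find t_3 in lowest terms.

f(0) = -3, f(1) = 2. t_2 = 1 - 2·(1 - 0)/(2 - (-3)) = 3/5.
f(1) = 2, f(3/5) = -6/25. t_3 = (3/5) - (-6/25)·((3/5) - 1)/((-6/25) - 2) = 9/14.

9/14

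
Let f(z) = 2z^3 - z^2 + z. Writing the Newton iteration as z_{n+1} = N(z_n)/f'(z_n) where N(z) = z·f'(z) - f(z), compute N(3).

99

f'(z) = 6z^2 - 2z + 1.
N(z) = z·f'(z) - f(z) = z·(6z^2 - 2z + 1) - (2z^3 - z^2 + z) = 4z^3 - z^2.
N(3) = 99.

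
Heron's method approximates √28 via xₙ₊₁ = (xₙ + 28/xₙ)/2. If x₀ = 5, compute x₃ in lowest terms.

62921681/11891080

x₁ = (5 + 28/5)/2 = 53/10.
x₂ = (53/10 + 28/(53/10))/2 = 5609/1060.
x₃ = (5609/1060 + 28/(5609/1060))/2 = 62921681/11891080.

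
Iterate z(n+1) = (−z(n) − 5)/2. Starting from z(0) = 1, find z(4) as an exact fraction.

−3/2

z(1) = (−1 − 5)/2 = −3.
z(2) = (−(−3) − 5)/2 = −1.
z(3) = (−(−1) − 5)/2 = −2.
z(4) = (−(−2) − 5)/2 = −3/2.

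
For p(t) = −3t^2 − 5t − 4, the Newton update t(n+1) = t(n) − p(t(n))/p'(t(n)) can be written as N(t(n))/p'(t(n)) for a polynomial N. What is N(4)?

p'(t) = −6t − 5.
N(t) = t·p'(t) − p(t) = t·(−6t − 5) − (−3t^2 − 5t − 4) = −3t^2 + 4.
N(4) = −44.

−44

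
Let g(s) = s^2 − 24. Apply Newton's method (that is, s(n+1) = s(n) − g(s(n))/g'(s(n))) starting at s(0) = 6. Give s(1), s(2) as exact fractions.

g'(s) = 2s.
g(6) = 12, g'(6) = 12, so s(1) = 6 − 12/12 = 5.
g(5) = 1, g'(5) = 10, so s(2) = 5 − 1/10 = 49/10.

s(1) = 5, s(2) = 49/10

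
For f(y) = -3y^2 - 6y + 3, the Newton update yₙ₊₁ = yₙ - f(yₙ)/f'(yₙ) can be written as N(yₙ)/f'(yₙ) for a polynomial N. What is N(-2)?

f'(y) = -6y - 6.
N(y) = y·f'(y) - f(y) = y·(-6y - 6) - (-3y^2 - 6y + 3) = -3y^2 - 3.
N(-2) = -15.

-15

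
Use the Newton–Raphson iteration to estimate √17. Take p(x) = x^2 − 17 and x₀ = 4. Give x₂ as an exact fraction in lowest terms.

2177/528

p'(x) = 2x.
p(4) = −1, p'(4) = 8, so x₁ = 4 − (−1)/8 = 33/8.
p(33/8) = 1/64, p'(33/8) = 33/4, so x₂ = (33/8) − (1/64)/(33/4) = 2177/528.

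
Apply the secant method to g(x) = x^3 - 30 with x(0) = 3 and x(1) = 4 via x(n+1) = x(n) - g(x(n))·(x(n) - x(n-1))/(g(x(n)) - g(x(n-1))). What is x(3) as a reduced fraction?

80271/25886

g(3) = -3, g(4) = 34. x(2) = 4 - 34·(4 - 3)/(34 - (-3)) = 114/37.
g(4) = 34, g(114/37) = -38046/50653. x(3) = (114/37) - (-38046/50653)·((114/37) - 4)/((-38046/50653) - 34) = 80271/25886.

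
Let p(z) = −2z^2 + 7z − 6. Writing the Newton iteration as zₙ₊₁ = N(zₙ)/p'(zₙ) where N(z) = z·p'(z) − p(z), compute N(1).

4

p'(z) = −4z + 7.
N(z) = z·p'(z) − p(z) = z·(−4z + 7) − (−2z^2 + 7z − 6) = −2z^2 + 6.
N(1) = 4.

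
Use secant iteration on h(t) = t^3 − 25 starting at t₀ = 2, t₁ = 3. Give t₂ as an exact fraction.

h(2) = −17, h(3) = 2. t₂ = 3 − 2·(3 − 2)/(2 − (−17)) = 55/19.

55/19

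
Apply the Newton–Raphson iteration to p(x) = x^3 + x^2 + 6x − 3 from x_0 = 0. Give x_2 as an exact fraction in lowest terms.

p'(x) = 3x^2 + 2x + 6.
p(0) = −3, p'(0) = 6, so x_1 = 0 − (−3)/6 = 1/2.
p(1/2) = 3/8, p'(1/2) = 31/4, so x_2 = (1/2) − (3/8)/(31/4) = 14/31.

14/31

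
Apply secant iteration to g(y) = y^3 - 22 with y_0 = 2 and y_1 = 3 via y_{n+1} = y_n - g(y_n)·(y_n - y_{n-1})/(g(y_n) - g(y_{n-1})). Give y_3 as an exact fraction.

24946/8917

g(2) = -14, g(3) = 5. y_2 = 3 - 5·(3 - 2)/(5 - (-14)) = 52/19.
g(3) = 5, g(52/19) = -10290/6859. y_3 = (52/19) - (-10290/6859)·((52/19) - 3)/((-10290/6859) - 5) = 24946/8917.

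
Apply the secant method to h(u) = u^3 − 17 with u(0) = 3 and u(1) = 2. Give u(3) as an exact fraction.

4709/1813

h(3) = 10, h(2) = −9. u(2) = 2 − (−9)·(2 − 3)/((−9) − 10) = 47/19.
h(2) = −9, h(47/19) = −12780/6859. u(3) = (47/19) − (−12780/6859)·((47/19) − 2)/((−12780/6859) − (−9)) = 4709/1813.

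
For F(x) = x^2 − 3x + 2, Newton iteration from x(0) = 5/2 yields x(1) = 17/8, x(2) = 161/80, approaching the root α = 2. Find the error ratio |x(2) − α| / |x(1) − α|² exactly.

x(1) − α = 17/8 − 2 = 1/8, so |x(1) − α| = 1/8.
x(2) − α = 161/80 − 2 = 1/80, so |x(2) − α| = 1/80.
|x(1) − α|² = 1/64.
Ratio = (1/80) / (1/64) = 4/5.

4/5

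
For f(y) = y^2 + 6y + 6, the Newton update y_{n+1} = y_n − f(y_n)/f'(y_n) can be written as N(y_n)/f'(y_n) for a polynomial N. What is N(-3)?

f'(y) = 2y + 6.
N(y) = y·f'(y) − f(y) = y·(2y + 6) − (y^2 + 6y + 6) = y^2 − 6.
N(-3) = 3.

3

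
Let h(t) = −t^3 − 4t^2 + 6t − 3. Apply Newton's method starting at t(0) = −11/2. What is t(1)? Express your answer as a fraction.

h'(t) = −3t^2 − 8t + 6.
h(−11/2) = 75/8, h'(−11/2) = −163/4, so t(1) = (−11/2) − (75/8)/(−163/4) = −859/163.

−859/163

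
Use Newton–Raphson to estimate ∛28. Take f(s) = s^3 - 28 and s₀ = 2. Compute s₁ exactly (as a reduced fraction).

f'(s) = 3s^2.
f(2) = -20, f'(2) = 12, so s₁ = 2 - (-20)/12 = 11/3.

11/3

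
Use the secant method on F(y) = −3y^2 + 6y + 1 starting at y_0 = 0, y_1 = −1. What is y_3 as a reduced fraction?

F(0) = 1, F(−1) = −8. y_2 = (−1) − (−8)·((−1) − 0)/((−8) − 1) = −1/9.
F(−1) = −8, F(−1/9) = 8/27. y_3 = (−1/9) − (8/27)·((−1/9) − (−1))/((8/27) − (−8)) = −1/7.

−1/7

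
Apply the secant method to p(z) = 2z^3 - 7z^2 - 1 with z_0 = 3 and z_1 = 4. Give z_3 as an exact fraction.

2677/763

p(3) = -10, p(4) = 15. z_2 = 4 - 15·(4 - 3)/(15 - (-10)) = 17/5.
p(4) = 15, p(17/5) = -414/125. z_3 = (17/5) - (-414/125)·((17/5) - 4)/((-414/125) - 15) = 2677/763.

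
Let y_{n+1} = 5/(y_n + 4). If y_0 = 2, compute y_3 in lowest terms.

y_1 = 5/(2 + 4) = 5/6.
y_2 = 5/(5/6 + 4) = 30/29.
y_3 = 5/(30/29 + 4) = 145/146.

145/146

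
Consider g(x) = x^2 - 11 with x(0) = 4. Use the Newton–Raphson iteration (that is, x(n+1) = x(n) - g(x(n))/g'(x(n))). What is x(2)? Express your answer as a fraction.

g'(x) = 2x.
g(4) = 5, g'(4) = 8, so x(1) = 4 - 5/8 = 27/8.
g(27/8) = 25/64, g'(27/8) = 27/4, so x(2) = (27/8) - (25/64)/(27/4) = 1433/432.

1433/432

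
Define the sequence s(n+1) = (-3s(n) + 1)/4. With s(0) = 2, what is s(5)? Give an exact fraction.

-305/1024

s(1) = (-3·2 + 1)/4 = -5/4.
s(2) = (-3·(-5/4) + 1)/4 = 19/16.
s(3) = (-3·(19/16) + 1)/4 = -41/64.
s(4) = (-3·(-41/64) + 1)/4 = 187/256.
s(5) = (-3·(187/256) + 1)/4 = -305/1024.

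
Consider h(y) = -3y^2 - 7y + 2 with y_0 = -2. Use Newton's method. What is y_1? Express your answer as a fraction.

h'(y) = -6y - 7.
h(-2) = 4, h'(-2) = 5, so y_1 = (-2) - 4/5 = -14/5.

-14/5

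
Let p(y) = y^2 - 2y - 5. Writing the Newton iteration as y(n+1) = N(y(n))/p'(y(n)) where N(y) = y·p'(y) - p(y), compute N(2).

p'(y) = 2y - 2.
N(y) = y·p'(y) - p(y) = y·(2y - 2) - (y^2 - 2y - 5) = y^2 + 5.
N(2) = 9.

9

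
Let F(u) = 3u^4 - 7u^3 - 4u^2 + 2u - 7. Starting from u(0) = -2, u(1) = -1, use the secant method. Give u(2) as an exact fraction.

-83/80

F(-2) = 77, F(-1) = -3. u(2) = (-1) - (-3)·((-1) - (-2))/((-3) - 77) = -83/80.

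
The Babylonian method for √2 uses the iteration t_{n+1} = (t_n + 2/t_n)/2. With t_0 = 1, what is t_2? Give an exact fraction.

17/12

t_1 = (1 + 2/1)/2 = 3/2.
t_2 = (3/2 + 2/(3/2))/2 = 17/12.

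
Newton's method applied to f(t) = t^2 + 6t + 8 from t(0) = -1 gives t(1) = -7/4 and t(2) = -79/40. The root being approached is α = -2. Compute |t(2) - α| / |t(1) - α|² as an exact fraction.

2/5

t(1) - α = -7/4 - (-2) = -7/4 + 2 = 1/4, so |t(1) - α| = 1/4.
t(2) - α = -79/40 - (-2) = -79/40 + 2 = 1/40, so |t(2) - α| = 1/40.
|t(1) - α|² = 1/16.
Ratio = (1/40) / (1/16) = 2/5.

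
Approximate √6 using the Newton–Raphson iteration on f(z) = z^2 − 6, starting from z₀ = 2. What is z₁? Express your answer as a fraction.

f'(z) = 2z.
f(2) = −2, f'(2) = 4, so z₁ = 2 − (−2)/4 = 5/2.

5/2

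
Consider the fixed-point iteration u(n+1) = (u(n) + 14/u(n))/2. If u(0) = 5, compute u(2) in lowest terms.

2921/780

u(1) = (5 + 14/5)/2 = 39/10.
u(2) = (39/10 + 14/(39/10))/2 = 2921/780.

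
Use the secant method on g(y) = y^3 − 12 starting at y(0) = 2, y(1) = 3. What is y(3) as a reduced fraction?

5602/2469

g(2) = −4, g(3) = 15. y(2) = 3 − 15·(3 − 2)/(15 − (−4)) = 42/19.
g(3) = 15, g(42/19) = −8220/6859. y(3) = (42/19) − (−8220/6859)·((42/19) − 3)/((−8220/6859) − 15) = 5602/2469.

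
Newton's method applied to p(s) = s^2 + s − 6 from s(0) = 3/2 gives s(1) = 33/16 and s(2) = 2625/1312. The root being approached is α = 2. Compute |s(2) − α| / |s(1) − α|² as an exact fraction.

s(1) − α = 33/16 − 2 = 1/16, so |s(1) − α| = 1/16.
s(2) − α = 2625/1312 − 2 = 1/1312, so |s(2) − α| = 1/1312.
|s(1) − α|² = 1/256.
Ratio = (1/1312) / (1/256) = 8/41.

8/41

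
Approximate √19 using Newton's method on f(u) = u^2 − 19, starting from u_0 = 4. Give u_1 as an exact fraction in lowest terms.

35/8

f'(u) = 2u.
f(4) = −3, f'(4) = 8, so u_1 = 4 − (−3)/8 = 35/8.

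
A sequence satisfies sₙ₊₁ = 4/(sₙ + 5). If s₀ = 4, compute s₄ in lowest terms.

1124/1601

s₁ = 4/(4 + 5) = 4/9.
s₂ = 4/(4/9 + 5) = 36/49.
s₃ = 4/(36/49 + 5) = 196/281.
s₄ = 4/(196/281 + 5) = 1124/1601.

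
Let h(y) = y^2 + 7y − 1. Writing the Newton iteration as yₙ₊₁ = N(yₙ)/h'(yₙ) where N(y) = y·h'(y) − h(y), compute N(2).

h'(y) = 2y + 7.
N(y) = y·h'(y) − h(y) = y·(2y + 7) − (y^2 + 7y − 1) = y^2 + 1.
N(2) = 5.

5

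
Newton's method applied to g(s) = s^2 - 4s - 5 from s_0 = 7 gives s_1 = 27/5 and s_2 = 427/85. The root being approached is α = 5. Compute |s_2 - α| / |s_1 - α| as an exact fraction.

1/17

s_1 - α = 27/5 - 5 = 2/5, so |s_1 - α| = 2/5.
s_2 - α = 427/85 - 5 = 2/85, so |s_2 - α| = 2/85.
Ratio = (2/85) / (2/5) = 1/17.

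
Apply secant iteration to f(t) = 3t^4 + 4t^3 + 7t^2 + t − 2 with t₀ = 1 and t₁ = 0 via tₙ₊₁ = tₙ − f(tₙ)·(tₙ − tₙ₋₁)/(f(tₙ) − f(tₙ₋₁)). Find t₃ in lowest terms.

2250/2263

f(1) = 13, f(0) = −2. t₂ = 0 − (−2)·(0 − 1)/((−2) − 13) = 2/15.
f(0) = −2, f(2/15) = −29224/16875. t₃ = (2/15) − (−29224/16875)·((2/15) − 0)/((−29224/16875) − (−2)) = 2250/2263.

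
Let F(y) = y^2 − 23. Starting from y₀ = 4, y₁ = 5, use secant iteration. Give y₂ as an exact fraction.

43/9

F(4) = −7, F(5) = 2. y₂ = 5 − 2·(5 − 4)/(2 − (−7)) = 43/9.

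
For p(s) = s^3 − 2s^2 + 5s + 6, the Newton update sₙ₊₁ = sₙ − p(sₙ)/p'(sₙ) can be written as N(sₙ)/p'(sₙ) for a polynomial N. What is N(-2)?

p'(s) = 3s^2 − 4s + 5.
N(s) = s·p'(s) − p(s) = s·(3s^2 − 4s + 5) − (s^3 − 2s^2 + 5s + 6) = 2s^3 − 2s^2 − 6.
N(-2) = −30.

−30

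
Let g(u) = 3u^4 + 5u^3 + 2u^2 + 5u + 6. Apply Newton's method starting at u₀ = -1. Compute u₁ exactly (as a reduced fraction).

-5/4

g'(u) = 12u^3 + 15u^2 + 4u + 5.
g(-1) = 1, g'(-1) = 4, so u₁ = (-1) - 1/4 = -5/4.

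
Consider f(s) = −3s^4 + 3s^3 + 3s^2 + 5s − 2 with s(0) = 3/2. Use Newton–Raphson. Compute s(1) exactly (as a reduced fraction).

f'(s) = −12s^3 + 9s^2 + 6s + 5.
f(3/2) = 115/16, f'(3/2) = −25/4, so s(1) = (3/2) − (115/16)/(−25/4) = 53/20.

53/20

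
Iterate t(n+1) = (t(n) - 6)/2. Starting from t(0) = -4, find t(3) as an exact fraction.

t(1) = ((-4) - 6)/2 = -5.
t(2) = ((-5) - 6)/2 = -11/2.
t(3) = ((-11/2) - 6)/2 = -23/4.

-23/4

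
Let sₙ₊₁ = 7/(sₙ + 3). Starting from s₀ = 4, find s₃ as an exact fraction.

28/19

s₁ = 7/(4 + 3) = 1.
s₂ = 7/(1 + 3) = 7/4.
s₃ = 7/(7/4 + 3) = 28/19.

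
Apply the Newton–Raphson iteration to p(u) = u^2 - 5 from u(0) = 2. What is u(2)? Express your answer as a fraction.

p'(u) = 2u.
p(2) = -1, p'(2) = 4, so u(1) = 2 - (-1)/4 = 9/4.
p(9/4) = 1/16, p'(9/4) = 9/2, so u(2) = (9/4) - (1/16)/(9/2) = 161/72.

161/72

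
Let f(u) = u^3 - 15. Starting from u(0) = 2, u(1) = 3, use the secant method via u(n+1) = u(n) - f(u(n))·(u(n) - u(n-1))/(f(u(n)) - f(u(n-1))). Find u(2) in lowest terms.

45/19

f(2) = -7, f(3) = 12. u(2) = 3 - 12·(3 - 2)/(12 - (-7)) = 45/19.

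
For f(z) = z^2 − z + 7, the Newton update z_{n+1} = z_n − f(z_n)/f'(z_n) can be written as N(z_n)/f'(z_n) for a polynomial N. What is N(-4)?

f'(z) = 2z − 1.
N(z) = z·f'(z) − f(z) = z·(2z − 1) − (z^2 − z + 7) = z^2 − 7.
N(-4) = 9.

9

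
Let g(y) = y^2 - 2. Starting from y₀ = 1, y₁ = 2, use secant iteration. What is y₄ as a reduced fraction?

g(1) = -1, g(2) = 2. y₂ = 2 - 2·(2 - 1)/(2 - (-1)) = 4/3.
g(2) = 2, g(4/3) = -2/9. y₃ = (4/3) - (-2/9)·((4/3) - 2)/((-2/9) - 2) = 7/5.
g(4/3) = -2/9, g(7/5) = -1/25. y₄ = (7/5) - (-1/25)·((7/5) - (4/3))/((-1/25) - (-2/9)) = 58/41.

58/41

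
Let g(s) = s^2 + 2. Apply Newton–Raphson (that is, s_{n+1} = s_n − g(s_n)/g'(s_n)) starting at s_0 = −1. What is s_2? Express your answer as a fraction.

−7/4

g'(s) = 2s.
g(−1) = 3, g'(−1) = −2, so s_1 = (−1) − 3/(−2) = 1/2.
g(1/2) = 9/4, g'(1/2) = 1, so s_2 = (1/2) − (9/4)/1 = −7/4.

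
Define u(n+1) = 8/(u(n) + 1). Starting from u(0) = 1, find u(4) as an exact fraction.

u(1) = 8/(1 + 1) = 4.
u(2) = 8/(4 + 1) = 8/5.
u(3) = 8/(8/5 + 1) = 40/13.
u(4) = 8/(40/13 + 1) = 104/53.

104/53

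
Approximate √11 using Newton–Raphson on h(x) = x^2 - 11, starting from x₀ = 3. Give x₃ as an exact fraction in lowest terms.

79201/23880

h'(x) = 2x.
h(3) = -2, h'(3) = 6, so x₁ = 3 - (-2)/6 = 10/3.
h(10/3) = 1/9, h'(10/3) = 20/3, so x₂ = (10/3) - (1/9)/(20/3) = 199/60.
h(199/60) = 1/3600, h'(199/60) = 199/30, so x₃ = (199/60) - (1/3600)/(199/30) = 79201/23880.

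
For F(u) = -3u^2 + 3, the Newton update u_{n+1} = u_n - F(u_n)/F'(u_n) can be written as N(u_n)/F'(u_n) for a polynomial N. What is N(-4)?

F'(u) = -6u.
N(u) = u·F'(u) - F(u) = u·(-6u) - (-3u^2 + 3) = -3u^2 - 3.
N(-4) = -51.

-51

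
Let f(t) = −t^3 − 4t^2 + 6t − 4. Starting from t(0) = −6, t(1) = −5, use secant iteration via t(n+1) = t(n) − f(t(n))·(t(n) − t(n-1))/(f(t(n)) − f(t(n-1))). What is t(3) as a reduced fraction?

−279574/52889

f(−6) = 32, f(−5) = −9. t(2) = (−5) − (−9)·((−5) − (−6))/((−9) − 32) = −214/41.
f(−5) = −9, f(−214/41) = −144288/68921. t(3) = (−214/41) − (−144288/68921)·((−214/41) − (−5))/((−144288/68921) − (−9)) = −279574/52889.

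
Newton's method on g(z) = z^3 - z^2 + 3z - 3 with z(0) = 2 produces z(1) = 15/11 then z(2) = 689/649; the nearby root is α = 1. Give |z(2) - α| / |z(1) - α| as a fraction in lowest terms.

z(1) - α = 15/11 - 1 = 4/11, so |z(1) - α| = 4/11.
z(2) - α = 689/649 - 1 = 40/649, so |z(2) - α| = 40/649.
Ratio = (40/649) / (4/11) = 10/59.

10/59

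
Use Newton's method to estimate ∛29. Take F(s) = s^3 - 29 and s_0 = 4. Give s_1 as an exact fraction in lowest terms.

F'(s) = 3s^2.
F(4) = 35, F'(4) = 48, so s_1 = 4 - 35/48 = 157/48.

157/48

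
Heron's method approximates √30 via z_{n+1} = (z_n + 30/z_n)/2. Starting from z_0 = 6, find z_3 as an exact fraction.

116161/21208

z_1 = (6 + 30/6)/2 = 11/2.
z_2 = (11/2 + 30/(11/2))/2 = 241/44.
z_3 = (241/44 + 30/(241/44))/2 = 116161/21208.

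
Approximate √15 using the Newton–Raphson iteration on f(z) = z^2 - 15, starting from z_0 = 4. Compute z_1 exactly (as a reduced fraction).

31/8

f'(z) = 2z.
f(4) = 1, f'(4) = 8, so z_1 = 4 - 1/8 = 31/8.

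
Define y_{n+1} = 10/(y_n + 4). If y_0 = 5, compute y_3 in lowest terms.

y_1 = 10/(5 + 4) = 10/9.
y_2 = 10/(10/9 + 4) = 45/23.
y_3 = 10/(45/23 + 4) = 230/137.

230/137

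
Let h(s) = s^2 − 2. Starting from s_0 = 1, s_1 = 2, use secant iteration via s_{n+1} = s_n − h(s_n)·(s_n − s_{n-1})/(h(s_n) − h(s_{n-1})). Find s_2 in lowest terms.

4/3

h(1) = −1, h(2) = 2. s_2 = 2 − 2·(2 − 1)/(2 − (−1)) = 4/3.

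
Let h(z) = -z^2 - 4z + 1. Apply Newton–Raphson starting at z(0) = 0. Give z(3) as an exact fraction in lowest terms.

h'(z) = -2z - 4.
h(0) = 1, h'(0) = -4, so z(1) = 0 - 1/(-4) = 1/4.
h(1/4) = -1/16, h'(1/4) = -9/2, so z(2) = (1/4) - (-1/16)/(-9/2) = 17/72.
h(17/72) = -1/5184, h'(17/72) = -161/36, so z(3) = (17/72) - (-1/5184)/(-161/36) = 5473/23184.

5473/23184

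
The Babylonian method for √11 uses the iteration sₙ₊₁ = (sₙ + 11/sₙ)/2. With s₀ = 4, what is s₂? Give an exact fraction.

1433/432

s₁ = (4 + 11/4)/2 = 27/8.
s₂ = (27/8 + 11/(27/8))/2 = 1433/432.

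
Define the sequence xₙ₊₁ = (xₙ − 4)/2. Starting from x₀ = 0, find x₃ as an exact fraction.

−7/2

x₁ = (0 − 4)/2 = −2.
x₂ = ((−2) − 4)/2 = −3.
x₃ = ((−3) − 4)/2 = −7/2.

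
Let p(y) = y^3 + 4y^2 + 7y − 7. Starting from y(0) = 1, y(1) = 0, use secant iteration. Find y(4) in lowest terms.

p(1) = 5, p(0) = −7. y(2) = 0 − (−7)·(0 − 1)/((−7) − 5) = 7/12.
p(0) = −7, p(7/12) = −2345/1728. y(3) = (7/12) − (−2345/1728)·((7/12) − 0)/((−2345/1728) − (−7)) = 144/199.
p(7/12) = −2345/1728, p(144/199) = 4245455/7880599. y(4) = (144/199) − (4245455/7880599)·((144/199) − (7/12))/((4245455/7880599) − (−2345/1728)) = 52692192/77063137.

52692192/77063137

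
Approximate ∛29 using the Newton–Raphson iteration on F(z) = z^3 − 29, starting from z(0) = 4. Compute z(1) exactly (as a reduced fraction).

F'(z) = 3z^2.
F(4) = 35, F'(4) = 48, so z(1) = 4 − 35/48 = 157/48.

157/48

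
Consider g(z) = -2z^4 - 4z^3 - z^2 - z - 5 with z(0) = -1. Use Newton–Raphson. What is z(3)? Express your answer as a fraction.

g'(z) = -8z^3 - 12z^2 - 2z - 1.
g(-1) = -3, g'(-1) = -3, so z(1) = (-1) - (-3)/(-3) = -2.
g(-2) = -7, g'(-2) = 19, so z(2) = (-2) - (-7)/19 = -31/19.
g(-31/19) = -368823/130321, g'(-31/19) = 34743/6859, so z(3) = (-31/19) - (-368823/130321)/(34743/6859) = -236070/220039.

-236070/220039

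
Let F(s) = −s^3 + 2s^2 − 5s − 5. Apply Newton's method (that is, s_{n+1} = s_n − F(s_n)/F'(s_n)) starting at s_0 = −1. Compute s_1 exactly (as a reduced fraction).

F'(s) = −3s^2 + 4s − 5.
F(−1) = 3, F'(−1) = −12, so s_1 = (−1) − 3/(−12) = −3/4.

−3/4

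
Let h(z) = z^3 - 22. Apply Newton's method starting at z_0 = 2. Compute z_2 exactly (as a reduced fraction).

9235/3249

h'(z) = 3z^2.
h(2) = -14, h'(2) = 12, so z_1 = 2 - (-14)/12 = 19/6.
h(19/6) = 2107/216, h'(19/6) = 361/12, so z_2 = (19/6) - (2107/216)/(361/12) = 9235/3249.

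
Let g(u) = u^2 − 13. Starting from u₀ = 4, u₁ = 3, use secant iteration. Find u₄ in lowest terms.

1042/289

g(4) = 3, g(3) = −4. u₂ = 3 − (−4)·(3 − 4)/((−4) − 3) = 25/7.
g(3) = −4, g(25/7) = −12/49. u₃ = (25/7) − (−12/49)·((25/7) − 3)/((−12/49) − (−4)) = 83/23.
g(25/7) = −12/49, g(83/23) = 12/529. u₄ = (83/23) − (12/529)·((83/23) − (25/7))/((12/529) − (−12/49)) = 1042/289.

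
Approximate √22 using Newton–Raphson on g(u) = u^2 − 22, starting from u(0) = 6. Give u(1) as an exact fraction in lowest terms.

g'(u) = 2u.
g(6) = 14, g'(6) = 12, so u(1) = 6 − 14/12 = 29/6.

29/6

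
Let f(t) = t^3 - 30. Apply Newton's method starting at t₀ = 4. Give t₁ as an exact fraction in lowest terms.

f'(t) = 3t^2.
f(4) = 34, f'(4) = 48, so t₁ = 4 - 34/48 = 79/24.

79/24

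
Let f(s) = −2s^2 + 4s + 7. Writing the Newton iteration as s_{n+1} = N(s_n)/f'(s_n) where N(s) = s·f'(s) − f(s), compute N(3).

−25

f'(s) = −4s + 4.
N(s) = s·f'(s) − f(s) = s·(−4s + 4) − (−2s^2 + 4s + 7) = −2s^2 − 7.
N(3) = −25.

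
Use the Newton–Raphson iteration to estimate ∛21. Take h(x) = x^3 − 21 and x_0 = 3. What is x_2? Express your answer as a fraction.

h'(x) = 3x^2.
h(3) = 6, h'(3) = 27, so x_1 = 3 − 6/27 = 25/9.
h(25/9) = 316/729, h'(25/9) = 625/27, so x_2 = (25/9) − (316/729)/(625/27) = 46559/16875.

46559/16875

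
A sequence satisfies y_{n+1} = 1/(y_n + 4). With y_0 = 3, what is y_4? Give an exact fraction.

y_1 = 1/(3 + 4) = 1/7.
y_2 = 1/(1/7 + 4) = 7/29.
y_3 = 1/(7/29 + 4) = 29/123.
y_4 = 1/(29/123 + 4) = 123/521.

123/521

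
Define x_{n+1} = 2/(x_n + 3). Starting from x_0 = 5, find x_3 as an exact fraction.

x_1 = 2/(5 + 3) = 1/4.
x_2 = 2/(1/4 + 3) = 8/13.
x_3 = 2/(8/13 + 3) = 26/47.

26/47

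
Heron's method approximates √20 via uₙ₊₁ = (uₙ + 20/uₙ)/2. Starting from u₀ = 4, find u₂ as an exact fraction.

u₁ = (4 + 20/4)/2 = 9/2.
u₂ = (9/2 + 20/(9/2))/2 = 161/36.

161/36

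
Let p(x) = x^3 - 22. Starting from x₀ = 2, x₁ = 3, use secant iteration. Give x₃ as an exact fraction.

24946/8917

p(2) = -14, p(3) = 5. x₂ = 3 - 5·(3 - 2)/(5 - (-14)) = 52/19.
p(3) = 5, p(52/19) = -10290/6859. x₃ = (52/19) - (-10290/6859)·((52/19) - 3)/((-10290/6859) - 5) = 24946/8917.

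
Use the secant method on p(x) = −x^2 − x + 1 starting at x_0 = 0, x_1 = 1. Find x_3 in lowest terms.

3/5

p(0) = 1, p(1) = −1. x_2 = 1 − (−1)·(1 − 0)/((−1) − 1) = 1/2.
p(1) = −1, p(1/2) = 1/4. x_3 = (1/2) − (1/4)·((1/2) − 1)/((1/4) − (−1)) = 3/5.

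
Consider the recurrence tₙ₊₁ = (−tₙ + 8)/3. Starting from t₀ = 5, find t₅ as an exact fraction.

t₁ = (−5 + 8)/3 = 1.
t₂ = (−1 + 8)/3 = 7/3.
t₃ = (−(7/3) + 8)/3 = 17/9.
t₄ = (−(17/9) + 8)/3 = 55/27.
t₅ = (−(55/27) + 8)/3 = 161/81.

161/81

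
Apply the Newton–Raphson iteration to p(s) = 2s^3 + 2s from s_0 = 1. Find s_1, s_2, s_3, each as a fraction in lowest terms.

p'(s) = 6s^2 + 2.
p(1) = 4, p'(1) = 8, so s_1 = 1 - 4/8 = 1/2.
p(1/2) = 5/4, p'(1/2) = 7/2, so s_2 = (1/2) - (5/4)/(7/2) = 1/7.
p(1/7) = 100/343, p'(1/7) = 104/49, so s_3 = (1/7) - (100/343)/(104/49) = 1/182.

s_1 = 1/2, s_2 = 1/7, s_3 = 1/182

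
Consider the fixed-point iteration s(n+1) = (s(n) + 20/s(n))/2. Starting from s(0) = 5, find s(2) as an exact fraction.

161/36

s(1) = (5 + 20/5)/2 = 9/2.
s(2) = (9/2 + 20/(9/2))/2 = 161/36.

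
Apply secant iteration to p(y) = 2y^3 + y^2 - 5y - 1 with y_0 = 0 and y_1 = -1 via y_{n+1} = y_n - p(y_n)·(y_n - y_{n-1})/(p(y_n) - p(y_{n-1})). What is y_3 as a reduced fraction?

-5/29

p(0) = -1, p(-1) = 3. y_2 = (-1) - 3·((-1) - 0)/(3 - (-1)) = -1/4.
p(-1) = 3, p(-1/4) = 9/32. y_3 = (-1/4) - (9/32)·((-1/4) - (-1))/((9/32) - 3) = -5/29.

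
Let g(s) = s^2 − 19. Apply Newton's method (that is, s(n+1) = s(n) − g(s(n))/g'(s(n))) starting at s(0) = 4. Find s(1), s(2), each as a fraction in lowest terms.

s(1) = 35/8, s(2) = 2441/560

g'(s) = 2s.
g(4) = −3, g'(4) = 8, so s(1) = 4 − (−3)/8 = 35/8.
g(35/8) = 9/64, g'(35/8) = 35/4, so s(2) = (35/8) − (9/64)/(35/4) = 2441/560.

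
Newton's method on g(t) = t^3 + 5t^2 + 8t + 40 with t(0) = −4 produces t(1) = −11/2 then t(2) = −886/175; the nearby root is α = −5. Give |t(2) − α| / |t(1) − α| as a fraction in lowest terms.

t(1) − α = −11/2 − (−5) = −11/2 + 5 = −1/2, so |t(1) − α| = 1/2.
t(2) − α = −886/175 − (−5) = −886/175 + 5 = −11/175, so |t(2) − α| = 11/175.
Ratio = (11/175) / (1/2) = 22/175.

22/175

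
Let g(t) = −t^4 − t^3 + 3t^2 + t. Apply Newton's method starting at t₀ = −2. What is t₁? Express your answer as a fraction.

−20/9

g'(t) = −4t^3 − 3t^2 + 6t + 1.
g(−2) = 2, g'(−2) = 9, so t₁ = (−2) − 2/9 = −20/9.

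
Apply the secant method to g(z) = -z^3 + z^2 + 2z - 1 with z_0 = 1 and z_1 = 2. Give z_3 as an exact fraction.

26/15

g(1) = 1, g(2) = -1. z_2 = 2 - (-1)·(2 - 1)/((-1) - 1) = 3/2.
g(2) = -1, g(3/2) = 7/8. z_3 = (3/2) - (7/8)·((3/2) - 2)/((7/8) - (-1)) = 26/15.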